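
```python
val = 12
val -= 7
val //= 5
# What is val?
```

Trace:
`val = 12` → val = 12
`val -= 7` → val = 5
`val //= 5` → val = 1
So val = 1

Answer: 1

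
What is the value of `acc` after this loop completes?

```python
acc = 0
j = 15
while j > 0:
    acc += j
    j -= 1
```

Sum 15 down to 1
`acc` takes the values: 0 → 15 → 29 → 42 → 54 → 65 → 75 → 84 → 92 → 99 → 105 → 110 → 114 → 117 → 119 → 120

Answer: 120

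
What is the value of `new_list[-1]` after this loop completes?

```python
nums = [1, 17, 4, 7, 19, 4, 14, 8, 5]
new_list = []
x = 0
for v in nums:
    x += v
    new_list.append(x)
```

Cumulative sum ends at 79
`new_list` takes the values: [] → [1] → [1, 18] → [1, 18, 22] → [1, 18, 22, 29] → [1, 18, 22, 29, 48] → [1, 18, 22, 29, 48, 52] → [1, 18, 22, 29, 48, 52, 66] → [1, 18, 22, 29, 48, 52, 66, 74] → [1, 18, 22, 29, 48, 52, 66, 74, 79]
So `new_list[-1]` = 79

Answer: 79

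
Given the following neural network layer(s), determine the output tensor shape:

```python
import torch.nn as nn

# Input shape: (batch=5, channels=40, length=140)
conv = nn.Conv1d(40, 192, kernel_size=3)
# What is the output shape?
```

Input: (5, 40, 140) -> Output: (5, 192, 138)

Answer: (5, 192, 138)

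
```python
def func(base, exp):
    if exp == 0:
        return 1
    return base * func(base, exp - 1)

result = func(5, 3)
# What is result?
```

func(5, 3) = 5 * 5 * 5 = 125

Answer: 125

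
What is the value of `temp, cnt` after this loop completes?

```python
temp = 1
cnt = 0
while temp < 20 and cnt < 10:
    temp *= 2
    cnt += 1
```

Double until >= 20 or 10 iterations
`temp, cnt` takes the values: (1, 0) → (2, 0) → (2, 1) → (4, 1) → (4, 2) → (8, 2) → (8, 3) → (16, 3) → (16, 4) → (32, 4) → (32, 5)

Answer: 32, 5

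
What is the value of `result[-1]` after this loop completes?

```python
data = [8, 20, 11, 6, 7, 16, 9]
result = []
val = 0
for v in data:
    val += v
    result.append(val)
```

Cumulative sum ends at 77
`result` takes the values: [] → [8] → [8, 28] → [8, 28, 39] → [8, 28, 39, 45] → [8, 28, 39, 45, 52] → [8, 28, 39, 45, 52, 68] → [8, 28, 39, 45, 52, 68, 77]
So `result[-1]` = 77

Answer: 77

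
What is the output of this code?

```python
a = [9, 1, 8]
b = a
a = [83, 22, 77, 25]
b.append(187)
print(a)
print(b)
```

Key concept: rebinding vs mutation: a is rebound to a new list, b still points at the original.
Step by step:
`a = [9, 1, 8]` → a = [9, 1, 8]
`b = a` → b = [9, 1, 8] (same object as a)
`a = [83, 22, 77, 25]` → a = [83, 22, 77, 25]
`b.append(187)` → b = [9, 1, 8, 187]
`print(a)` → prints [83, 22, 77, 25]
`print(b)` → prints [9, 1, 8, 187]

Answer:
[83, 22, 77, 25]
[9, 1, 8, 187]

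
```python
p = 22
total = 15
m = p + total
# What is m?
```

Trace:
`p = 22` → p = 22
`total = 15` → total = 15
`m = p + total` → m = 37
So m = 37

Answer: 37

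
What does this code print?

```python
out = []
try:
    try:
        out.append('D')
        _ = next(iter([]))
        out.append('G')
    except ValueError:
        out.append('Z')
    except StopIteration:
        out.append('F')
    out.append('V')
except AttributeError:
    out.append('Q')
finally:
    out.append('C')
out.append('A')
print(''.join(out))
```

Execution trace: 'D' (inner try body) → 'F' (inner except StopIteration) → 'V' (try body, no exception) → 'C' (finally) → 'A' (after the try/except). Output: DFVCA

Answer: DFVCA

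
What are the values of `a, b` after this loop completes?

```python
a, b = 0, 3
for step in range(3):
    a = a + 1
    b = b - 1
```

a goes 0→3, b goes 3→0
`a, b` takes the values: (0, 3) → (1, 3) → (1, 2) → (2, 2) → (2, 1) → (3, 1) → (3, 0)

Answer: 3, 0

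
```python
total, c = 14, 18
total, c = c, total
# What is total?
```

Trace:
`total, c = 14, 18` → total = 14; c = 18
`total, c = c, total` → total = 18; c = 14
So total = 18

Answer: 18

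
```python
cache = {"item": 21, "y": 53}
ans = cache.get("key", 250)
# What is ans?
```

Trace:
`cache = {"item": 21, "y": 53}` → cache = {'item': 21, 'y': 53}
`ans = cache.get("key", 250)` → ans = 250
So ans = 250

Answer: 250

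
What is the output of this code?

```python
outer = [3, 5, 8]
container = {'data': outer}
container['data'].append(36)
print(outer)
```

Key concept: dict holds reference to list.
Step by step:
`outer = [3, 5, 8]` → outer = [3, 5, 8]
`container = {'data': outer}` → container = {'data': [3, 5, 8]}
`container['data'].append(36)` → outer = [3, 5, 8, 36]; container = {'data': [3, 5, 8, 36]}
`print(outer)` → prints [3, 5, 8, 36]

Answer: [3, 5, 8, 36]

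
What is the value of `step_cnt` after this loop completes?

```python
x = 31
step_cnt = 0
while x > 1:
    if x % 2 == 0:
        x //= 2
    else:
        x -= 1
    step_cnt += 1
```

Steps to reduce 31 to 1
`step_cnt` takes the values: 0 → 1 → 2 → 3 → 4 → 5 → 6 → 7 → 8

Answer: 8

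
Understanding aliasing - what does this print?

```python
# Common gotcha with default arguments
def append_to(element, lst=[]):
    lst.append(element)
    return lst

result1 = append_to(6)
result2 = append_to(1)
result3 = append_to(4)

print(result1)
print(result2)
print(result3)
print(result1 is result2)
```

Key concept: mutable default argument gotcha.
Step by step:
`result1 = append_to(6)` → result1 = [6]
`result2 = append_to(1)` → result1 = [6, 1] (same object as result2); result2 = [6, 1] (same object as result1)
`result3 = append_to(4)` → result1 = [6, 1, 4] (same object as result2, result3); result2 = [6, 1, 4] (same object as result1, result3); result3 = [6, 1, 4] (same object as result1, result2)
`print(result1)` → prints [6, 1, 4]
`print(result2)` → prints [6, 1, 4]
`print(result3)` → prints [6, 1, 4]
`print(result1 is result2)` → prints True

Answer:
[6, 1, 4]
[6, 1, 4]
[6, 1, 4]
True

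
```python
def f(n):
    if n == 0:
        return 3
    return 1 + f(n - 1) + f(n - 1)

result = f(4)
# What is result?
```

f(n) = 1 + 2·f(n-1), f(0)=3. Closed form: (3+1)·2^4 - 1 = 63.

Answer: 63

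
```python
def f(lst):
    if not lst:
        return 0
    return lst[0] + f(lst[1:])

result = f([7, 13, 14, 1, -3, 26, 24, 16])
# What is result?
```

7 + 13 + 14 + 1 + (-3) + 26 + 24 + 16 + 0 = 98

Answer: 98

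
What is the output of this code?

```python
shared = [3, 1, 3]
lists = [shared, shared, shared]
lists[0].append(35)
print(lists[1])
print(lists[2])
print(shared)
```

Key concept: list of same reference.
Step by step:
`shared = [3, 1, 3]` → shared = [3, 1, 3]
`lists = [shared, shared, shared]` → lists = [[3, 1, 3], [3, 1, 3], [3, 1, 3]]
`lists[0].append(35)` → shared = [3, 1, 3, 35]; lists = [[3, 1, 3, 35], [3, 1, 3, 35], [3, 1, 3, 35]]
`print(lists[1])` → prints [3, 1, 3, 35]
`print(lists[2])` → prints [3, 1, 3, 35]
`print(shared)` → prints [3, 1, 3, 35]

Answer:
[3, 1, 3, 35]
[3, 1, 3, 35]
[3, 1, 3, 35]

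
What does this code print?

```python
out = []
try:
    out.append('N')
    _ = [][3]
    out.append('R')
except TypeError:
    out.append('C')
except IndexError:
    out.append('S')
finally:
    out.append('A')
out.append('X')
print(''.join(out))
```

Execution trace: 'N' (try body) → 'S' (except IndexError) → 'A' (finally) → 'X' (after the try/except). Output: NSAX

Answer: NSAX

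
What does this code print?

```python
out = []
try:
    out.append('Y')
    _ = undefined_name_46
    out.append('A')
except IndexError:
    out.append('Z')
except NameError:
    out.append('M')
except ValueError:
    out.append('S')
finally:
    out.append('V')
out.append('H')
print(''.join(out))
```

Execution trace: 'Y' (try body) → 'M' (except NameError) → 'V' (finally) → 'H' (after the try/except). Output: YMVH

Answer: YMVH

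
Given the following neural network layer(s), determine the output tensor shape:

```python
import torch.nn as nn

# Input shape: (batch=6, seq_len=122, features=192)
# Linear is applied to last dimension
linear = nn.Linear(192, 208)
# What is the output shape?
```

Input: (6, 122, 192) -> Output: (6, 122, 208)

Answer: (6, 122, 208)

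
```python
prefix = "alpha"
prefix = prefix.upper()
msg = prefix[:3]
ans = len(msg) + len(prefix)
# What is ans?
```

Trace:
`prefix = "alpha"` → prefix = 'alpha'
`prefix = prefix.upper()` → prefix = 'ALPHA'
`msg = prefix[:3]` → msg = 'ALP'
`ans = len(msg) + len(prefix)` → ans = 8
So ans = 8

Answer: 8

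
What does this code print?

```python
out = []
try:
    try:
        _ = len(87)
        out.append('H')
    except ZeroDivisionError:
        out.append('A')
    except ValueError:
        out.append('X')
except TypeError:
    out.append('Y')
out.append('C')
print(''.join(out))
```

Execution trace: 'Y' (outer except TypeError) → 'C' (after the try/except). Output: YC

Answer: YC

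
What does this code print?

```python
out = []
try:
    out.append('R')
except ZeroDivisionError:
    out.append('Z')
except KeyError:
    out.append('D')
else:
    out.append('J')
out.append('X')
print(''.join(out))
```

Execution trace: 'R' (try body, no exception) → 'J' (else) → 'X' (after the try/except). Output: RJX

Answer: RJX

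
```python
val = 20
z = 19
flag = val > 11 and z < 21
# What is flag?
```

Trace:
`val = 20` → val = 20
`z = 19` → z = 19
`flag = val > 11 and z < 21` → flag = True
So flag = True

Answer: True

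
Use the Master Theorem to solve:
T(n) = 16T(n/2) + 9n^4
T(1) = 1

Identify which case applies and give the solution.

a=16, b=2, f(n)=9n^4. log_2(16) = 4. Since c=4 = 4, Case 2 applies: T(n) = Θ(n^log_b(a) · log n) = O(n^4 log n).

Answer: O(n^4 log n) - Case 2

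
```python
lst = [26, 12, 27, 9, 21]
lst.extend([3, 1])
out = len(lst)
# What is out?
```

Trace:
`lst = [26, 12, 27, 9, 21]` → lst = [26, 12, 27, 9, 21]
`lst.extend([3, 1])` → lst = [26, 12, 27, 9, 21, 3, 1]
`out = len(lst)` → out = 7
So out = 7

Answer: 7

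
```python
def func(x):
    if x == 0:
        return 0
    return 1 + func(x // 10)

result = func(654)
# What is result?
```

Count of digits of 654: 3

Answer: 3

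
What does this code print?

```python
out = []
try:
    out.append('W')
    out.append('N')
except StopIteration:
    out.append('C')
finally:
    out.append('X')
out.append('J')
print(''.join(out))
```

Execution trace: 'W' (try body) → 'N' (try body, no exception) → 'X' (finally) → 'J' (after the try/except). Output: WNXJ

Answer: WNXJ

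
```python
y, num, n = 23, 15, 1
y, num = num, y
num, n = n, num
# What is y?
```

Trace:
`y, num, n = 23, 15, 1` → y = 23; num = 15; n = 1
`y, num = num, y` → y = 15; num = 23
`num, n = n, num` → num = 1; n = 23
So y = 15

Answer: 15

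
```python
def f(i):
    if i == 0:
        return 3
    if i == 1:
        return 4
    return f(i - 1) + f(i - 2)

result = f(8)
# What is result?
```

Build up from base cases: f(0)=3, f(1)=4, f(2)=7, f(3)=11, f(4)=18, f(5)=29, f(6)=47, ..., f(8)=123

Answer: 123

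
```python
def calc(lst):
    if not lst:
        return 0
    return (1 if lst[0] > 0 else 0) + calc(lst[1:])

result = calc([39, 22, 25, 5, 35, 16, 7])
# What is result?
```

Count of positive elements in [39, 22, 25, 5, 35, 16, 7] = 7

Answer: 7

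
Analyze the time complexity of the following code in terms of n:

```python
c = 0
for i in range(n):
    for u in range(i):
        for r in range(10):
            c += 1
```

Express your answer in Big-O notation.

Each loop level contributes: n × n × 1. Multiplying the contributions gives O(n^2).

Answer: O(n^2)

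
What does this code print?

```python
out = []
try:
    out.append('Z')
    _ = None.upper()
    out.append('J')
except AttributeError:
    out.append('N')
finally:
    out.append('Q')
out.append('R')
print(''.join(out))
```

Execution trace: 'Z' (try body) → 'N' (except AttributeError) → 'Q' (finally) → 'R' (after the try/except). Output: ZNQR

Answer: ZNQR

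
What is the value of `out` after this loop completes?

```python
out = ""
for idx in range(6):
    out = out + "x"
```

Repeat 'x' 6 times
`out` takes the values: "" → "x" → "xx" → "xxx" → "xxxx" → "xxxxx" → "xxxxxx"

Answer: "xxxxxx"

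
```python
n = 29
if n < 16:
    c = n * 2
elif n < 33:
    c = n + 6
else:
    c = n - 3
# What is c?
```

Trace:
`n = 29` → n = 29
`if n < 16: ...` → n < 16 is False, n < 33 is True → c = 35
So c = 35

Answer: 35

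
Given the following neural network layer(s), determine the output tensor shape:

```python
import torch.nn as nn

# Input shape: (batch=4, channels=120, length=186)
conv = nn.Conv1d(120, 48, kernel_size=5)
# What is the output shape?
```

Input: (4, 120, 186) -> Output: (4, 48, 182)

Answer: (4, 48, 182)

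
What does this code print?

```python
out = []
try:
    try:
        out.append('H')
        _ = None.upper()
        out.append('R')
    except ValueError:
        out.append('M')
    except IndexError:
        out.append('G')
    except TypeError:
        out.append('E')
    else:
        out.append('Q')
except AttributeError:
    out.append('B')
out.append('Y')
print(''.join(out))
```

Execution trace: 'H' (try body) → 'B' (outer except AttributeError) → 'Y' (after the try/except). Output: HBY

Answer: HBY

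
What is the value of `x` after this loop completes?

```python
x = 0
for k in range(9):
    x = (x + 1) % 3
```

Increment mod 3, 9 times = 0
`x` takes the values: 0 → 1 → 2 → 0 → 1 → 2 → 0 → 1 → 2 → 0

Answer: 0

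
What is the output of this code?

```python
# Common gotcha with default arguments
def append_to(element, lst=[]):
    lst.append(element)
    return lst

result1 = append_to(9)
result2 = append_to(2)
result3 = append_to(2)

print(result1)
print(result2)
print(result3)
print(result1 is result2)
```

Key concept: mutable default argument gotcha.
Step by step:
`result1 = append_to(9)` → result1 = [9]
`result2 = append_to(2)` → result1 = [9, 2] (same object as result2); result2 = [9, 2] (same object as result1)
`result3 = append_to(2)` → result1 = [9, 2, 2] (same object as result2, result3); result2 = [9, 2, 2] (same object as result1, result3); result3 = [9, 2, 2] (same object as result1, result2)
`print(result1)` → prints [9, 2, 2]
`print(result2)` → prints [9, 2, 2]
`print(result3)` → prints [9, 2, 2]
`print(result1 is result2)` → prints True

Answer:
[9, 2, 2]
[9, 2, 2]
[9, 2, 2]
True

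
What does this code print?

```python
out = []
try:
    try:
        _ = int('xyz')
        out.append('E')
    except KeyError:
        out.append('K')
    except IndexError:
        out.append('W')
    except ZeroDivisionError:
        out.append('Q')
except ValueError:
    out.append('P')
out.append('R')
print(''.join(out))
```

Execution trace: 'P' (outer except ValueError) → 'R' (after the try/except). Output: PR

Answer: PR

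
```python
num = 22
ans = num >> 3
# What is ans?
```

Trace:
`num = 22` → num = 22
`ans = num >> 3` → ans = 2
So ans = 2

Answer: 2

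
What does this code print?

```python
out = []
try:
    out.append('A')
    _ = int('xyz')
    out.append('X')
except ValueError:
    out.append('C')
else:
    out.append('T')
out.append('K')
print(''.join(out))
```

Execution trace: 'A' (try body) → 'C' (except ValueError) → 'K' (after the try/except). Output: ACK

Answer: ACK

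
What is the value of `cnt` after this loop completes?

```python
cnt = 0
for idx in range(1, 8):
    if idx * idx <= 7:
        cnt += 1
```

Count numbers where idx² ≤ 7
`cnt` takes the values: 0 → 1 → 2

Answer: 2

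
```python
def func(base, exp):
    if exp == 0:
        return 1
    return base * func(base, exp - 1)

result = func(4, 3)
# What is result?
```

func(4, 3) = 4 * 4 * 4 = 64

Answer: 64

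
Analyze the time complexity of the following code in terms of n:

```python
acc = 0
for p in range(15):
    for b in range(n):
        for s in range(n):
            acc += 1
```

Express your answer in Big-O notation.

Each loop level contributes: 1 × n × n. Multiplying the contributions gives O(n^2).

Answer: O(n^2)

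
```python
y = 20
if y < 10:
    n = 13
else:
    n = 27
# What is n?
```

Trace:
`y = 20` → y = 20
`if y < 10: ...` → y < 10 is False, take else branch → n = 27
So n = 27

Answer: 27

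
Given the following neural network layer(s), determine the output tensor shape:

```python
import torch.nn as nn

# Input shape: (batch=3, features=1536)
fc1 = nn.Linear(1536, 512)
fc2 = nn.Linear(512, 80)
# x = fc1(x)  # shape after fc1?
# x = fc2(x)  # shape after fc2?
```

Input: (3, 1536) -> after fc1: (3, 512) -> Output: (3, 80)

Answer: (3, 80)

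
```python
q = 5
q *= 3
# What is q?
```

Trace:
`q = 5` → q = 5
`q *= 3` → q = 15
So q = 15

Answer: 15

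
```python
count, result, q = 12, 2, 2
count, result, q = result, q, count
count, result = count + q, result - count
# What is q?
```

Trace:
`count, result, q = 12, 2, 2` → count = 12; result = 2; q = 2
`count, result, q = result, q, count` → count = 2; result = 2; q = 12
`count, result = count + q, result - count` → count = 14; result = 0
So q = 12

Answer: 12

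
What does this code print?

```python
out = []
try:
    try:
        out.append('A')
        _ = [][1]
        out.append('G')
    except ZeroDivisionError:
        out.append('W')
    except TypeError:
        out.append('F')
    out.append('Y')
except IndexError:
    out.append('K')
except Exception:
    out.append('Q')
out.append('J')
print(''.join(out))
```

Execution trace: 'A' (inner try body) → 'K' (except IndexError) → 'J' (after the try/except). Output: AKJ

Answer: AKJ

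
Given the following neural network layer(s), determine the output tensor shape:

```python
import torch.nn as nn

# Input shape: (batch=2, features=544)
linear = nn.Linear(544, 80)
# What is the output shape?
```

Input: (2, 544) -> Output: (2, 80)

Answer: (2, 80)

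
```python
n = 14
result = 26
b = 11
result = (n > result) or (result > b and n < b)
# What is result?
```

Trace:
`n = 14` → n = 14
`result = 26` → result = 26
`b = 11` → b = 11
`result = (n > result) or (result > b and n < b)` → result = False
So result = False

Answer: False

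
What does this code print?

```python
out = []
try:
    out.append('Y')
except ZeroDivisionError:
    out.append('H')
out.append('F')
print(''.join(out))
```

Execution trace: 'Y' (try body, no exception) → 'F' (after the try/except). Output: YF

Answer: YF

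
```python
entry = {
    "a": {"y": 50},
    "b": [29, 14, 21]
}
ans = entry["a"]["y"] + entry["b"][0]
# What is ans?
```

Trace:
`entry = { ...` → entry = {'a': {'y': 50}, 'b': [29, 14, 21]}
`ans = entry["a"]["y"] + entry["b"][0]` → ans = 79
So ans = 79

Answer: 79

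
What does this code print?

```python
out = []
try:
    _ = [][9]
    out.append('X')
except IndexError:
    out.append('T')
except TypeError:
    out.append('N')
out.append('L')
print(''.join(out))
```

Execution trace: 'T' (except IndexError) → 'L' (after the try/except). Output: TL

Answer: TL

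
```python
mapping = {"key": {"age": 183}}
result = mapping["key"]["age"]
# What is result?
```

Trace:
`mapping = {"key": {"age": 183}}` → mapping = {'key': {'age': 183}}
`result = mapping["key"]["age"]` → result = 183
So result = 183

Answer: 183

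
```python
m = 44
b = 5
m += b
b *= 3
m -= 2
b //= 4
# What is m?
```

Trace:
`m = 44` → m = 44
`b = 5` → b = 5
`m += b` → m = 49
`b *= 3` → b = 15
`m -= 2` → m = 47
`b //= 4` → b = 3
So m = 47

Answer: 47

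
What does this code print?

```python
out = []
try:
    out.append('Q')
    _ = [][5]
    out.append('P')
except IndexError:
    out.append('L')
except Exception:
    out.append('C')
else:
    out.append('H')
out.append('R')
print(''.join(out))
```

Execution trace: 'Q' (try body) → 'L' (except IndexError) → 'R' (after the try/except). Output: QLR

Answer: QLR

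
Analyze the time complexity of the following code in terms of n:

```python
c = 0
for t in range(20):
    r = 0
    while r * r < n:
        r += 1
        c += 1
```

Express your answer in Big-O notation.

Each loop level contributes: 1 × √n. Multiplying the contributions gives O(√n).

Answer: O(√n)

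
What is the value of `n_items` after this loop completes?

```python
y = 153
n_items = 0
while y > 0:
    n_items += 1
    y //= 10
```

Count digits by repeated division by 10
`n_items` takes the values: 0 → 1 → 2 → 3

Answer: 3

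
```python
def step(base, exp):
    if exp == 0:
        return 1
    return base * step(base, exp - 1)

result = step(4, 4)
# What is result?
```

step(4, 4) = 4 * 4 * 4 * 4 = 256

Answer: 256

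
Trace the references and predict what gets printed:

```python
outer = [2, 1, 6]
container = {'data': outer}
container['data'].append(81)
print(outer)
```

Key concept: dict holds reference to list.
Step by step:
`outer = [2, 1, 6]` → outer = [2, 1, 6]
`container = {'data': outer}` → container = {'data': [2, 1, 6]}
`container['data'].append(81)` → outer = [2, 1, 6, 81]; container = {'data': [2, 1, 6, 81]}
`print(outer)` → prints [2, 1, 6, 81]

Answer: [2, 1, 6, 81]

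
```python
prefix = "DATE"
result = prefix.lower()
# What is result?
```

Trace:
`prefix = "DATE"` → prefix = 'DATE'
`result = prefix.lower()` → result = 'date'
So result = 'date'

Answer: 'date'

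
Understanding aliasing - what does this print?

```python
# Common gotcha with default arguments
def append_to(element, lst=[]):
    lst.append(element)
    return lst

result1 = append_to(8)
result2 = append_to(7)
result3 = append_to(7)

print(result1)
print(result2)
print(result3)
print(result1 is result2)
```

Key concept: mutable default argument gotcha.
Step by step:
`result1 = append_to(8)` → result1 = [8]
`result2 = append_to(7)` → result1 = [8, 7] (same object as result2); result2 = [8, 7] (same object as result1)
`result3 = append_to(7)` → result1 = [8, 7, 7] (same object as result2, result3); result2 = [8, 7, 7] (same object as result1, result3); result3 = [8, 7, 7] (same object as result1, result2)
`print(result1)` → prints [8, 7, 7]
`print(result2)` → prints [8, 7, 7]
`print(result3)` → prints [8, 7, 7]
`print(result1 is result2)` → prints True

Answer:
[8, 7, 7]
[8, 7, 7]
[8, 7, 7]
True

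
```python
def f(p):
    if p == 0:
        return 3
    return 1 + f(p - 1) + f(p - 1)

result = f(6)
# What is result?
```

f(p) = 1 + 2·f(p-1), f(0)=3. Closed form: (3+1)·2^6 - 1 = 255.

Answer: 255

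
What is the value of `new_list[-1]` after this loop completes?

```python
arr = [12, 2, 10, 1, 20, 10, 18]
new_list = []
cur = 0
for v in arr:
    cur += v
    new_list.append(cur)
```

Cumulative sum ends at 73
`new_list` takes the values: [] → [12] → [12, 14] → [12, 14, 24] → [12, 14, 24, 25] → [12, 14, 24, 25, 45] → [12, 14, 24, 25, 45, 55] → [12, 14, 24, 25, 45, 55, 73]
So `new_list[-1]` = 73

Answer: 73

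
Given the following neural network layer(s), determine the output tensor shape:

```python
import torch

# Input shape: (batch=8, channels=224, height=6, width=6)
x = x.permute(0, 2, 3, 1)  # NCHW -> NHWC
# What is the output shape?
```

Input: (8, 224, 6, 6) -> Output: (8, 6, 6, 224)

Answer: (8, 6, 6, 224)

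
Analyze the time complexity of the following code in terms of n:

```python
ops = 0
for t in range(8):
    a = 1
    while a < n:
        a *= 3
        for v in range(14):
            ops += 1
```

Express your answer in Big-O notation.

Each loop level contributes: 1 × log n × 1. Multiplying the contributions gives O(log n).

Answer: O(log n)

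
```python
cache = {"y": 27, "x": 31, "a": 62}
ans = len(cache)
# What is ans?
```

Trace:
`cache = {"y": 27, "x": 31, "a": 62}` → cache = {'y': 27, 'x': 31, 'a': 62}
`ans = len(cache)` → ans = 3
So ans = 3

Answer: 3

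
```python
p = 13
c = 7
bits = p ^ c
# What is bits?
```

Trace:
`p = 13` → p = 13
`c = 7` → c = 7
`bits = p ^ c` → bits = 10
So bits = 10

Answer: 10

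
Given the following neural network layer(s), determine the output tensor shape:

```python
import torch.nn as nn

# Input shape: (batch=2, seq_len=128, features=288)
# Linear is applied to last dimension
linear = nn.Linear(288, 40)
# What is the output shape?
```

Input: (2, 128, 288) -> Output: (2, 128, 40)

Answer: (2, 128, 40)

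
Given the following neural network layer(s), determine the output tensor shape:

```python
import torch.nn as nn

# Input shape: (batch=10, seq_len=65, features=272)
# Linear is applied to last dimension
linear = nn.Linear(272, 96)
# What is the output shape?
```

Input: (10, 65, 272) -> Output: (10, 65, 96)

Answer: (10, 65, 96)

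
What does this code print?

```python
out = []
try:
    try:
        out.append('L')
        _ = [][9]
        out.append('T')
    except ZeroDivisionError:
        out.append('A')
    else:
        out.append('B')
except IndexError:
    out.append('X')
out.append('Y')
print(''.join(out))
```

Execution trace: 'L' (inner try body) → 'X' (outer except IndexError) → 'Y' (after the try/except). Output: LXY

Answer: LXY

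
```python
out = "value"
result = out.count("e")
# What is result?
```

Trace:
`out = "value"` → out = 'value'
`result = out.count("e")` → result = 1
So result = 1

Answer: 1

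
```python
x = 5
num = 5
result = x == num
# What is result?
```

Trace:
`x = 5` → x = 5
`num = 5` → num = 5
`result = x == num` → result = True
So result = True

Answer: True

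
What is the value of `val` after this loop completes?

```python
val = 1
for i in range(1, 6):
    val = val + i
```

Start at 1, add 1 through 5
`val` takes the values: 1 → 2 → 4 → 7 → 11 → 16

Answer: 16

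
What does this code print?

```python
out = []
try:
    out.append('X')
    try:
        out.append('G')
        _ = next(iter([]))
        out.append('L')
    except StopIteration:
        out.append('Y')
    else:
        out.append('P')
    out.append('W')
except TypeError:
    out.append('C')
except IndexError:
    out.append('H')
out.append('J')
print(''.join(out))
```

Execution trace: 'X' (try body) → 'G' (inner try body) → 'Y' (inner except StopIteration) → 'W' (try body, no exception) → 'J' (after the try/except). Output: XGYWJ

Answer: XGYWJ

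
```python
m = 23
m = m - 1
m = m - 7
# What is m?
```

Trace:
`m = 23` → m = 23
`m = m - 1` → m = 22
`m = m - 7` → m = 15
So m = 15

Answer: 15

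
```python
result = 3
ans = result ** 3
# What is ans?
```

Trace:
`result = 3` → result = 3
`ans = result ** 3` → ans = 27
So ans = 27

Answer: 27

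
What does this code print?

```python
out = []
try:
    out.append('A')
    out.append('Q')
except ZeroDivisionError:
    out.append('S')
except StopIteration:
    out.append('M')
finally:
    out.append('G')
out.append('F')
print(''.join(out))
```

Execution trace: 'A' (try body) → 'Q' (try body, no exception) → 'G' (finally) → 'F' (after the try/except). Output: AQGF

Answer: AQGF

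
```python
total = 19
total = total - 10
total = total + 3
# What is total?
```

Trace:
`total = 19` → total = 19
`total = total - 10` → total = 9
`total = total + 3` → total = 12
So total = 12

Answer: 12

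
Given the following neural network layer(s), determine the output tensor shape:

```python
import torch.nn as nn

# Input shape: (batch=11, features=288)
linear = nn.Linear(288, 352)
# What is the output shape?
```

Input: (11, 288) -> Output: (11, 352)

Answer: (11, 352)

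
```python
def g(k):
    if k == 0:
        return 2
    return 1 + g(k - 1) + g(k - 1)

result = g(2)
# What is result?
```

g(k) = 1 + 2·g(k-1), g(0)=2. Closed form: (2+1)·2^2 - 1 = 11.

Answer: 11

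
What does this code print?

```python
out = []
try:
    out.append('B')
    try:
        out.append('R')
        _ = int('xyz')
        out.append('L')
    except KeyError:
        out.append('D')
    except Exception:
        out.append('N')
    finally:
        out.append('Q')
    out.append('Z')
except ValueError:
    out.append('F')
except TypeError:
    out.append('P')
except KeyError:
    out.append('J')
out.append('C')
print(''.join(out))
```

Execution trace: 'B' (try body) → 'R' (inner try body) → 'N' (inner except Exception) → 'Q' (inner finally) → 'Z' (try body, no exception) → 'C' (after the try/except). Output: BRNQZC

Answer: BRNQZC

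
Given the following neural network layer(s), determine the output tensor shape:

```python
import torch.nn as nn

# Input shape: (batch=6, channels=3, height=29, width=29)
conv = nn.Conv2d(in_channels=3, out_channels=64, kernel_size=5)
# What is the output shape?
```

Input: (6, 3, 29, 29) -> Output: (6, 64, 25, 25)

Answer: (6, 64, 25, 25)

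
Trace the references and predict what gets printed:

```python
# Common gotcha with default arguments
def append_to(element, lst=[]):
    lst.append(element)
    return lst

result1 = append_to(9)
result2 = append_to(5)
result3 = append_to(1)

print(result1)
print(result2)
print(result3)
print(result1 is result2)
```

Key concept: mutable default argument gotcha.
Step by step:
`result1 = append_to(9)` → result1 = [9]
`result2 = append_to(5)` → result1 = [9, 5] (same object as result2); result2 = [9, 5] (same object as result1)
`result3 = append_to(1)` → result1 = [9, 5, 1] (same object as result2, result3); result2 = [9, 5, 1] (same object as result1, result3); result3 = [9, 5, 1] (same object as result1, result2)
`print(result1)` → prints [9, 5, 1]
`print(result2)` → prints [9, 5, 1]
`print(result3)` → prints [9, 5, 1]
`print(result1 is result2)` → prints True

Answer:
[9, 5, 1]
[9, 5, 1]
[9, 5, 1]
True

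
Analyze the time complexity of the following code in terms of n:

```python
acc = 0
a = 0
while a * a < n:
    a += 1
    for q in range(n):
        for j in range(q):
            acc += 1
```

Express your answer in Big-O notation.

Each loop level contributes: √n × n × n. Multiplying the contributions gives O(n^2√n).

Answer: O(n^2√n)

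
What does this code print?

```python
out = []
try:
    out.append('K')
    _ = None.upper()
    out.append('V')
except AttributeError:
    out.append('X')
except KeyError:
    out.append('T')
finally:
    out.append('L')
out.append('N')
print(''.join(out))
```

Execution trace: 'K' (try body) → 'X' (except AttributeError) → 'L' (finally) → 'N' (after the try/except). Output: KXLN

Answer: KXLN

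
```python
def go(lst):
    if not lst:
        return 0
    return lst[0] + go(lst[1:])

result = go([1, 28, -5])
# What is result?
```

1 + 28 + (-5) + 0 = 24

Answer: 24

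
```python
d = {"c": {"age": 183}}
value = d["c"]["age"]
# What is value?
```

Trace:
`d = {"c": {"age": 183}}` → d = {'c': {'age': 183}}
`value = d["c"]["age"]` → value = 183
So value = 183

Answer: 183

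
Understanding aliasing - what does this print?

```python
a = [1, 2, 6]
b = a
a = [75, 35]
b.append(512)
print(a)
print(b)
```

Key concept: rebinding vs mutation: a is rebound to a new list, b still points at the original.
Step by step:
`a = [1, 2, 6]` → a = [1, 2, 6]
`b = a` → b = [1, 2, 6] (same object as a)
`a = [75, 35]` → a = [75, 35]
`b.append(512)` → b = [1, 2, 6, 512]
`print(a)` → prints [75, 35]
`print(b)` → prints [1, 2, 6, 512]

Answer:
[75, 35]
[1, 2, 6, 512]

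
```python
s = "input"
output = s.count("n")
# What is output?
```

Trace:
`s = "input"` → s = 'input'
`output = s.count("n")` → output = 1
So output = 1

Answer: 1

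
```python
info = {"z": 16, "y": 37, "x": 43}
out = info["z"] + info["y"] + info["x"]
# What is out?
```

Trace:
`info = {"z": 16, "y": 37, "x": 43}` → info = {'z': 16, 'y': 37, 'x': 43}
`out = info["z"] + info["y"] + info["x"]` → out = 96
So out = 96

Answer: 96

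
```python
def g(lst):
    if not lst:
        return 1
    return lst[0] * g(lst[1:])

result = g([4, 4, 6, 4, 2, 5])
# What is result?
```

Product over [4, 4, 6, 4, 2, 5] = 4 * 4 * 6 * 4 * 2 * 5 = 3840

Answer: 3840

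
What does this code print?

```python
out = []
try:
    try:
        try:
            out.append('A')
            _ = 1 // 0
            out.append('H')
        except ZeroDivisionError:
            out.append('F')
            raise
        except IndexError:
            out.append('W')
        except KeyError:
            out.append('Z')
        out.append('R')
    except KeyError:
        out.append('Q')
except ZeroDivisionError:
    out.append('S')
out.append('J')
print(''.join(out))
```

Execution trace: 'A' (inner try body) → 'F' (inner except ZeroDivisionError) → 'S' (outer except ZeroDivisionError) → 'J' (after the try/except). Output: AFSJ

Answer: AFSJ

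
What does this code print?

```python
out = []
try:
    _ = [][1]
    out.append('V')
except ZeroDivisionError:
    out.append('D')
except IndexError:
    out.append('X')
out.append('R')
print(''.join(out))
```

Execution trace: 'X' (except IndexError) → 'R' (after the try/except). Output: XR

Answer: XR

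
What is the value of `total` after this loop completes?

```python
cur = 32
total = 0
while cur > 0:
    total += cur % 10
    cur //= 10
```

Sum digits of 32
`total` takes the values: 0 → 2 → 5

Answer: 5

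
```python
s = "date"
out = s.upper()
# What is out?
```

Trace:
`s = "date"` → s = 'date'
`out = s.upper()` → out = 'DATE'
So out = 'DATE'

Answer: 'DATE'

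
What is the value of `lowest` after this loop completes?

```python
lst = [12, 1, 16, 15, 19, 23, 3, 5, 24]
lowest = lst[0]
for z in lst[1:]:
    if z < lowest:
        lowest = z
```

Minimum of [12, 1, 16, 15, 19, 23, 3, 5, 24]
`lowest` takes the values: 12 → 1

Answer: 1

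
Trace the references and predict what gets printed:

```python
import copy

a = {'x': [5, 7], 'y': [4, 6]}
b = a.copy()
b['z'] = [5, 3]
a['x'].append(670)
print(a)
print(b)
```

Key concept: shallow copy of dict with mutable values.
Step by step:
`a = {'x': [5, 7], 'y': [4, 6]}` → a = {'x': [5, 7], 'y': [4, 6]}
`b = a.copy()` → b = {'x': [5, 7], 'y': [4, 6]}
`b['z'] = [5, 3]` → b = {'x': [5, 7], 'y': [4, 6], 'z': [5, 3]}
`a['x'].append(670)` → a = {'x': [5, 7, 670], 'y': [4, 6]}; b = {'x': [5, 7, 670], 'y': [4, 6], 'z': [5, 3]}
`print(a)` → prints {'x': [5, 7, 670], 'y': [4, 6]}
`print(b)` → prints {'x': [5, 7, 670], 'y': [4, 6], 'z': [5, 3]}

Answer:
{'x': [5, 7, 670], 'y': [4, 6]}
{'x': [5, 7, 670], 'y': [4, 6], 'z': [5, 3]}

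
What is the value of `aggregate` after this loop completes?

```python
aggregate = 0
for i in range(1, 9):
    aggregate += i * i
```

Sum of squares 1² to 8² = 204
`aggregate` takes the values: 0 → 1 → 5 → 14 → 30 → 55 → 91 → 140 → 204

Answer: 204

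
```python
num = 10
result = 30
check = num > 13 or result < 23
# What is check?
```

Trace:
`num = 10` → num = 10
`result = 30` → result = 30
`check = num > 13 or result < 23` → check = False
So check = False

Answer: False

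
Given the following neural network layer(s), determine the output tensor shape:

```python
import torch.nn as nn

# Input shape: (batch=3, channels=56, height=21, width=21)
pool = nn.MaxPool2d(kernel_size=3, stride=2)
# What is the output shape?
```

Input: (3, 56, 21, 21) -> Output: (3, 56, 10, 10)

Answer: (3, 56, 10, 10)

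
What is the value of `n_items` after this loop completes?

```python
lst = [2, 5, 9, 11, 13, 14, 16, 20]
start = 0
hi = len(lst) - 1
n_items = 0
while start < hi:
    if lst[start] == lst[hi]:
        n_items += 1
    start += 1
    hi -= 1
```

Count matching pairs from ends
`n_items` takes the values: 0

Answer: 0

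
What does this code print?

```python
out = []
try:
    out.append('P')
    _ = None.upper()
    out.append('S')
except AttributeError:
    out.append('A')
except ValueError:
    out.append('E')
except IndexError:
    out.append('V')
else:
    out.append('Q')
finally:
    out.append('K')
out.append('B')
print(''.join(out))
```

Execution trace: 'P' (try body) → 'A' (except AttributeError) → 'K' (finally) → 'B' (after the try/except). Output: PAKB

Answer: PAKB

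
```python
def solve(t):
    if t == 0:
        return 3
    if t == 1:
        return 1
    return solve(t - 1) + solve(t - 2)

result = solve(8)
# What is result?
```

Build up from base cases: solve(0)=3, solve(1)=1, solve(2)=4, solve(3)=5, solve(4)=9, solve(5)=14, solve(6)=23, ..., solve(8)=60

Answer: 60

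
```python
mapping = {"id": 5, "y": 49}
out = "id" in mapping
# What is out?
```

Trace:
`mapping = {"id": 5, "y": 49}` → mapping = {'id': 5, 'y': 49}
`out = "id" in mapping` → out = True
So out = True

Answer: True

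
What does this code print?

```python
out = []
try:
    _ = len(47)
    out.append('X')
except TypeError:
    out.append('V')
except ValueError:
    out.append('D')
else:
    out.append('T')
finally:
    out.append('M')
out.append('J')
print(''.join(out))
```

Execution trace: 'V' (except TypeError) → 'M' (finally) → 'J' (after the try/except). Output: VMJ

Answer: VMJ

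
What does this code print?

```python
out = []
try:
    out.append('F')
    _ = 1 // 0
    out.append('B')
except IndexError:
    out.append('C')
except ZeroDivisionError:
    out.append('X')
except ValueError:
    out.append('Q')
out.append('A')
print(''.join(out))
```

Execution trace: 'F' (try body) → 'X' (except ZeroDivisionError) → 'A' (after the try/except). Output: FXA

Answer: FXA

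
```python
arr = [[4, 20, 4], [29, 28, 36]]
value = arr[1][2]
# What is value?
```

Trace:
`arr = [[4, 20, 4], [29, 28, 36]]` → arr = [[4, 20, 4], [29, 28, 36]]
`value = arr[1][2]` → value = 36
So value = 36

Answer: 36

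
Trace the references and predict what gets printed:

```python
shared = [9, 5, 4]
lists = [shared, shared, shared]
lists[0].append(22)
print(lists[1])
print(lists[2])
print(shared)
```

Key concept: list of same reference.
Step by step:
`shared = [9, 5, 4]` → shared = [9, 5, 4]
`lists = [shared, shared, shared]` → lists = [[9, 5, 4], [9, 5, 4], [9, 5, 4]]
`lists[0].append(22)` → shared = [9, 5, 4, 22]; lists = [[9, 5, 4, 22], [9, 5, 4, 22], [9, 5, 4, 22]]
`print(lists[1])` → prints [9, 5, 4, 22]
`print(lists[2])` → prints [9, 5, 4, 22]
`print(shared)` → prints [9, 5, 4, 22]

Answer:
[9, 5, 4, 22]
[9, 5, 4, 22]
[9, 5, 4, 22]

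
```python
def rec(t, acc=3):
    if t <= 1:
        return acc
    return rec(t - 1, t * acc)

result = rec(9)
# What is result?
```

Accumulator trace (n, acc): (9, 3) -> (8, 27) -> (7, 216) -> (6, 1512) -> (5, 9072) -> (4, 45360) -> (3, 181440) -> (2, 544320) -> (1, 1088640) -> return 1088640

Answer: 1088640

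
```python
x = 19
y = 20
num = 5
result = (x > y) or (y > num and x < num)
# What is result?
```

Trace:
`x = 19` → x = 19
`y = 20` → y = 20
`num = 5` → num = 5
`result = (x > y) or (y > num and x < num)` → result = False
So result = False

Answer: False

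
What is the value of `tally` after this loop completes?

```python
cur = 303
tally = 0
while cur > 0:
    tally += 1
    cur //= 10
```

Count digits by repeated division by 10
`tally` takes the values: 0 → 1 → 2 → 3

Answer: 3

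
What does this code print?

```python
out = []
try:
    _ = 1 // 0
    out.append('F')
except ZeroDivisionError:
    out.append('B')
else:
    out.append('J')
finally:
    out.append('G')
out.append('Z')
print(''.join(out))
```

Execution trace: 'B' (except ZeroDivisionError) → 'G' (finally) → 'Z' (after the try/except). Output: BGZ

Answer: BGZ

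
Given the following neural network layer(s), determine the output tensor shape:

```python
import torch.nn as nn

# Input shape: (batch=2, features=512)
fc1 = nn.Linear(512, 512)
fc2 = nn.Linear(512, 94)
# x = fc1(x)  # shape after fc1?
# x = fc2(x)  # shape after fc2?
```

Input: (2, 512) -> after fc1: (2, 512) -> Output: (2, 94)

Answer: (2, 94)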